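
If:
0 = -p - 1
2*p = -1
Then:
No Solution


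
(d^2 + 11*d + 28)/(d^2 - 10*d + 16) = (d^2 + 11*d + 28)/(d^2 - 10*d + 16)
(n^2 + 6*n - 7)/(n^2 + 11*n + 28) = (n - 1)/(n + 4)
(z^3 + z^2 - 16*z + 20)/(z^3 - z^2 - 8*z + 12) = (z + 5)/(z + 3)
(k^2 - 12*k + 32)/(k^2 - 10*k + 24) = (k - 8)/(k - 6)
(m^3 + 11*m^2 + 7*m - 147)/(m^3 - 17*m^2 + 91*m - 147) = (m^2 + 14*m + 49)/(m^2 - 14*m + 49)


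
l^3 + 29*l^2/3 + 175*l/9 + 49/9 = (l + 1/3)*(l + 7/3)*(l + 7)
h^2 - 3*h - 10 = (h - 5)*(h + 2)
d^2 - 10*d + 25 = (d - 5)^2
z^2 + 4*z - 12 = (z - 2)*(z + 6)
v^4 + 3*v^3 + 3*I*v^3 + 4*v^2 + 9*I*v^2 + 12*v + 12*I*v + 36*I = (v + 3)*(v - 2*I)*(v + 2*I)*(v + 3*I)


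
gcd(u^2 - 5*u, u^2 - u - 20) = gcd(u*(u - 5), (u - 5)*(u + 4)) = u - 5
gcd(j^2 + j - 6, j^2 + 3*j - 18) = 1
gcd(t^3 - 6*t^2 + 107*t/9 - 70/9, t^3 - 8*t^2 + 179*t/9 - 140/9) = t^2 - 4*t + 35/9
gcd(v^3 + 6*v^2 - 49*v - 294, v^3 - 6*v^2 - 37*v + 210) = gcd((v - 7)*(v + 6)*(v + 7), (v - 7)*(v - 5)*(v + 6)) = v^2 - v - 42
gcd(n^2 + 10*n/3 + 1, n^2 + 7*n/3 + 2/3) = n + 1/3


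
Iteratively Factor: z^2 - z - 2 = (z + 1)*(z - 2)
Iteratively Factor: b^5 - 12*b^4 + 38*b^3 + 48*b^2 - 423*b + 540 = (b - 5)*(b^4 - 7*b^3 + 3*b^2 + 63*b - 108) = (b - 5)*(b - 3)*(b^3 - 4*b^2 - 9*b + 36) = (b - 5)*(b - 4)*(b - 3)*(b^2 - 9) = (b - 5)*(b - 4)*(b - 3)^2*(b + 3)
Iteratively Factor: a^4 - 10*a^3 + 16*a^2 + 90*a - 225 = (a - 3)*(a^3 - 7*a^2 - 5*a + 75) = (a - 5)*(a - 3)*(a^2 - 2*a - 15) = (a - 5)*(a - 3)*(a + 3)*(a - 5)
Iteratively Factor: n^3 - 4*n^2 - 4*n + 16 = (n - 4)*(n^2 - 4) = (n - 4)*(n - 2)*(n + 2)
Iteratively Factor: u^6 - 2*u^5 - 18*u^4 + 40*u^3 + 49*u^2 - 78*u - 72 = (u - 2)*(u^5 - 18*u^3 + 4*u^2 + 57*u + 36) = (u - 2)*(u + 4)*(u^4 - 4*u^3 - 2*u^2 + 12*u + 9) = (u - 3)*(u - 2)*(u + 4)*(u^3 - u^2 - 5*u - 3) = (u - 3)^2*(u - 2)*(u + 4)*(u^2 + 2*u + 1) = (u - 3)^2*(u - 2)*(u + 1)*(u + 4)*(u + 1)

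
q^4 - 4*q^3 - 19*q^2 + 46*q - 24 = (q - 6)*(q - 1)^2*(q + 4)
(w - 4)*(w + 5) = w^2 + w - 20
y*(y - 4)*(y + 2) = y^3 - 2*y^2 - 8*y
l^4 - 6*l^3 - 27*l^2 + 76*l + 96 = (l - 8)*(l - 3)*(l + 1)*(l + 4)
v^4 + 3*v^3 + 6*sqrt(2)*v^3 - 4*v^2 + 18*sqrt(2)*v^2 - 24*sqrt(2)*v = v*(v - 1)*(v + 4)*(v + 6*sqrt(2))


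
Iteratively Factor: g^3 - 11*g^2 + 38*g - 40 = (g - 4)*(g^2 - 7*g + 10) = (g - 4)*(g - 2)*(g - 5)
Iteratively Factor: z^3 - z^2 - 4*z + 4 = (z + 2)*(z^2 - 3*z + 2) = (z - 2)*(z + 2)*(z - 1)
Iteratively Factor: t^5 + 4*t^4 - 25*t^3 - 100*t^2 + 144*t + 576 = (t - 3)*(t^4 + 7*t^3 - 4*t^2 - 112*t - 192) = (t - 3)*(t + 3)*(t^3 + 4*t^2 - 16*t - 64) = (t - 3)*(t + 3)*(t + 4)*(t^2 - 16) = (t - 3)*(t + 3)*(t + 4)^2*(t - 4)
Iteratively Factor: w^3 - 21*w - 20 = (w + 4)*(w^2 - 4*w - 5) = (w + 1)*(w + 4)*(w - 5)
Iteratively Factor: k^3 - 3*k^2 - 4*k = (k + 1)*(k^2 - 4*k) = k*(k + 1)*(k - 4)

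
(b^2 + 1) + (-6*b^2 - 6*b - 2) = -5*b^2 - 6*b - 1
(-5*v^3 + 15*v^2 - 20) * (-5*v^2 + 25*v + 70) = 25*v^5 - 200*v^4 + 25*v^3 + 1150*v^2 - 500*v - 1400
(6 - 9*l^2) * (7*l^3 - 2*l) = -63*l^5 + 60*l^3 - 12*l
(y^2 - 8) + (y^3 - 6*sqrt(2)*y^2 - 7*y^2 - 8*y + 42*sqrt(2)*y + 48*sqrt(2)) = y^3 - 6*sqrt(2)*y^2 - 6*y^2 - 8*y + 42*sqrt(2)*y - 8 + 48*sqrt(2)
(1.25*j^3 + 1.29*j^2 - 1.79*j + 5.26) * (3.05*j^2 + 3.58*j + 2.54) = 3.8125*j^5 + 8.4095*j^4 + 2.3337*j^3 + 12.9114*j^2 + 14.2842*j + 13.3604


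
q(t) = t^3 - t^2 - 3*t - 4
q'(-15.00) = 702.00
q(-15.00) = -3559.00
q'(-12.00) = 453.00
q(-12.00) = -1840.00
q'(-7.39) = 175.62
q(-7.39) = -440.03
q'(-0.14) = -2.66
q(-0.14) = -3.60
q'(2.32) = 8.51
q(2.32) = -3.86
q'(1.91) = 4.12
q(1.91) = -6.41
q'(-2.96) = 29.20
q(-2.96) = -29.82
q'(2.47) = 10.36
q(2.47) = -2.44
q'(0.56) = -3.18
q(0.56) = -5.82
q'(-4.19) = 58.05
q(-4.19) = -82.55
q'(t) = 3*t^2 - 2*t - 3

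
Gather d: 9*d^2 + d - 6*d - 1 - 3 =9*d^2 - 5*d - 4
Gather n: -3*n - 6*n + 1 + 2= 3 - 9*n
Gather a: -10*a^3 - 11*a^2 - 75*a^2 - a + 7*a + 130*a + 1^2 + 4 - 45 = -10*a^3 - 86*a^2 + 136*a - 40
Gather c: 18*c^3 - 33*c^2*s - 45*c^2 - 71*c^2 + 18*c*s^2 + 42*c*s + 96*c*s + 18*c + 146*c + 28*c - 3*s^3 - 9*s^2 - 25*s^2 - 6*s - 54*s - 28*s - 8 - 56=18*c^3 + c^2*(-33*s - 116) + c*(18*s^2 + 138*s + 192) - 3*s^3 - 34*s^2 - 88*s - 64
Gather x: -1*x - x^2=-x^2 - x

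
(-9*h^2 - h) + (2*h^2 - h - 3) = -7*h^2 - 2*h - 3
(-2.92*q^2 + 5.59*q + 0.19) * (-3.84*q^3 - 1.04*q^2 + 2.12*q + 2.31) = 11.2128*q^5 - 18.4288*q^4 - 12.7336*q^3 + 4.908*q^2 + 13.3157*q + 0.4389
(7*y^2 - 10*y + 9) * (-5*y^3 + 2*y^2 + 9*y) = -35*y^5 + 64*y^4 - 2*y^3 - 72*y^2 + 81*y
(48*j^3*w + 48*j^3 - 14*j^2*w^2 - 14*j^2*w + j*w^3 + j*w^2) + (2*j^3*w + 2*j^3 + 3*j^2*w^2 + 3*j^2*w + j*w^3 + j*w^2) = 50*j^3*w + 50*j^3 - 11*j^2*w^2 - 11*j^2*w + 2*j*w^3 + 2*j*w^2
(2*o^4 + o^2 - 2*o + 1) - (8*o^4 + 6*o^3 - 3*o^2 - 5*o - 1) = -6*o^4 - 6*o^3 + 4*o^2 + 3*o + 2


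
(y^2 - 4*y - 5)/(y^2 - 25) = (y + 1)/(y + 5)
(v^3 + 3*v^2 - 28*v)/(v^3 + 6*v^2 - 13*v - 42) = v*(v - 4)/(v^2 - v - 6)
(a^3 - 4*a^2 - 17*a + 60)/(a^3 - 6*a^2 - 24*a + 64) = (a^2 - 8*a + 15)/(a^2 - 10*a + 16)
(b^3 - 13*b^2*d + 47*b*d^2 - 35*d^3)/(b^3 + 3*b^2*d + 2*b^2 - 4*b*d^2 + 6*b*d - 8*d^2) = (b^2 - 12*b*d + 35*d^2)/(b^2 + 4*b*d + 2*b + 8*d)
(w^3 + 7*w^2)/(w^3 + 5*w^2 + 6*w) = w*(w + 7)/(w^2 + 5*w + 6)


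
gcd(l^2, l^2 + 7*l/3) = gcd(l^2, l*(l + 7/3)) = l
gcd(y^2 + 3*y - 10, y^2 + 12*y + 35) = y + 5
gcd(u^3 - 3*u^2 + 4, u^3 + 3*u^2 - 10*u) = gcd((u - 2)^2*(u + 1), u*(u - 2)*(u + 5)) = u - 2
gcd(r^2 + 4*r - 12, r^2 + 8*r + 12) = r + 6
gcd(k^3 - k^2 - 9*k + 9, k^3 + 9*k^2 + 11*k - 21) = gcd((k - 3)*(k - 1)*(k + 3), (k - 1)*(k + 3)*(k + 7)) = k^2 + 2*k - 3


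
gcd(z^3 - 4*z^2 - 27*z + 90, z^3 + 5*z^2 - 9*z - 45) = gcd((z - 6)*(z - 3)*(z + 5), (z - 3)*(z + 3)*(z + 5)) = z^2 + 2*z - 15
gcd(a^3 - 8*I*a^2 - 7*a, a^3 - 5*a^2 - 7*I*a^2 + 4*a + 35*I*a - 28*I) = a - 7*I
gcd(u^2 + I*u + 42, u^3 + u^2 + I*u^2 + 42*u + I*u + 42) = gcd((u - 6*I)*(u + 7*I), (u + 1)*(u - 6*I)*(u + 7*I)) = u^2 + I*u + 42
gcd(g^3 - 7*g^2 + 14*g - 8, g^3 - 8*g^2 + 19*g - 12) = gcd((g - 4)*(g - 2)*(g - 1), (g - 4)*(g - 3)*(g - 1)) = g^2 - 5*g + 4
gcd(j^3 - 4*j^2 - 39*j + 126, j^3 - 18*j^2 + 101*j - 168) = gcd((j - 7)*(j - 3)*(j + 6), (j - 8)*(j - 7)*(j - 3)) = j^2 - 10*j + 21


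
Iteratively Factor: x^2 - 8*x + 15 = (x - 3)*(x - 5)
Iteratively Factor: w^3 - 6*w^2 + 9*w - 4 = (w - 1)*(w^2 - 5*w + 4) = (w - 4)*(w - 1)*(w - 1)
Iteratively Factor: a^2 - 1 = (a - 1)*(a + 1)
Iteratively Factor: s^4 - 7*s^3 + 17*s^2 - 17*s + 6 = (s - 1)*(s^3 - 6*s^2 + 11*s - 6) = (s - 1)^2*(s^2 - 5*s + 6) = (s - 2)*(s - 1)^2*(s - 3)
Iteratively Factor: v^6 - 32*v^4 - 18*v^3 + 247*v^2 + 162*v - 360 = (v + 4)*(v^5 - 4*v^4 - 16*v^3 + 46*v^2 + 63*v - 90) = (v - 5)*(v + 4)*(v^4 + v^3 - 11*v^2 - 9*v + 18) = (v - 5)*(v - 3)*(v + 4)*(v^3 + 4*v^2 + v - 6) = (v - 5)*(v - 3)*(v + 3)*(v + 4)*(v^2 + v - 2) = (v - 5)*(v - 3)*(v - 1)*(v + 3)*(v + 4)*(v + 2)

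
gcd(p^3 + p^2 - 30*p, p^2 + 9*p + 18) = p + 6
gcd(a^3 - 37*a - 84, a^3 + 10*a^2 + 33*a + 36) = a^2 + 7*a + 12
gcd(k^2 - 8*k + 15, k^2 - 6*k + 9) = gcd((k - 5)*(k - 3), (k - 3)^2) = k - 3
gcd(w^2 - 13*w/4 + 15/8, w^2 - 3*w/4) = w - 3/4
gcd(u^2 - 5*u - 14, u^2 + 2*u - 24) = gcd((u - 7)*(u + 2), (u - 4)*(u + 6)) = 1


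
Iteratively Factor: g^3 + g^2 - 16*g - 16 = (g - 4)*(g^2 + 5*g + 4) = (g - 4)*(g + 4)*(g + 1)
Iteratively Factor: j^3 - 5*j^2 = (j - 5)*(j^2) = j*(j - 5)*(j)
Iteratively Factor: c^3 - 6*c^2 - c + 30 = (c - 3)*(c^2 - 3*c - 10) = (c - 5)*(c - 3)*(c + 2)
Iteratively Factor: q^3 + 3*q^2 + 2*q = (q + 1)*(q^2 + 2*q) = q*(q + 1)*(q + 2)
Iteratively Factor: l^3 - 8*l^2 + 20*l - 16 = (l - 4)*(l^2 - 4*l + 4) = (l - 4)*(l - 2)*(l - 2)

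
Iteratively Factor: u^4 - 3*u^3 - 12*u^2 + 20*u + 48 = (u + 2)*(u^3 - 5*u^2 - 2*u + 24) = (u - 4)*(u + 2)*(u^2 - u - 6) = (u - 4)*(u + 2)^2*(u - 3)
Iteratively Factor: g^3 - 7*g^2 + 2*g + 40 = (g - 4)*(g^2 - 3*g - 10) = (g - 5)*(g - 4)*(g + 2)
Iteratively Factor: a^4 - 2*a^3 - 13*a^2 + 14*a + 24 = (a + 3)*(a^3 - 5*a^2 + 2*a + 8) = (a - 4)*(a + 3)*(a^2 - a - 2) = (a - 4)*(a + 1)*(a + 3)*(a - 2)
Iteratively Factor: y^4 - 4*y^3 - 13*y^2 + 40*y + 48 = (y + 1)*(y^3 - 5*y^2 - 8*y + 48) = (y - 4)*(y + 1)*(y^2 - y - 12) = (y - 4)*(y + 1)*(y + 3)*(y - 4)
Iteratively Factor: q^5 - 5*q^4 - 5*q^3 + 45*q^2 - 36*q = (q)*(q^4 - 5*q^3 - 5*q^2 + 45*q - 36) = q*(q - 3)*(q^3 - 2*q^2 - 11*q + 12) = q*(q - 3)*(q + 3)*(q^2 - 5*q + 4) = q*(q - 4)*(q - 3)*(q + 3)*(q - 1)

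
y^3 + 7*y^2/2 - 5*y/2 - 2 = (y - 1)*(y + 1/2)*(y + 4)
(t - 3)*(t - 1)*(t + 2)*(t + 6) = t^4 + 4*t^3 - 17*t^2 - 24*t + 36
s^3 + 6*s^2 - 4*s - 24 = (s - 2)*(s + 2)*(s + 6)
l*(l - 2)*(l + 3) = l^3 + l^2 - 6*l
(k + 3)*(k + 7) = k^2 + 10*k + 21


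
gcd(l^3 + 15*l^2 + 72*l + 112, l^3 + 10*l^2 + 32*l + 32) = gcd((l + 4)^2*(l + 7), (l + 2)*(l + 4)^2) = l^2 + 8*l + 16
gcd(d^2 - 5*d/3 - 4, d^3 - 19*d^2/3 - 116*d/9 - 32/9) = d + 4/3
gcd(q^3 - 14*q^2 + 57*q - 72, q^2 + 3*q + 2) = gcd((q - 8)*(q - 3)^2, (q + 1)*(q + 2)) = 1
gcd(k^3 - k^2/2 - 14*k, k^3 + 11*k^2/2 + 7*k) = k^2 + 7*k/2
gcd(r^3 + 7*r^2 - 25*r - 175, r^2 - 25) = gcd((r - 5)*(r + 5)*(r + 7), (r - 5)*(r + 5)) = r^2 - 25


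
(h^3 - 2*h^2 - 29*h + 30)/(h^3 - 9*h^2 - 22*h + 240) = (h - 1)/(h - 8)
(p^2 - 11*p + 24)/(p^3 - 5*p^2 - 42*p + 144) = 1/(p + 6)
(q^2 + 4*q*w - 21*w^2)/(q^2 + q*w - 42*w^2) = (q - 3*w)/(q - 6*w)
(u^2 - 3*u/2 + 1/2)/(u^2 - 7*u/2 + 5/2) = (2*u - 1)/(2*u - 5)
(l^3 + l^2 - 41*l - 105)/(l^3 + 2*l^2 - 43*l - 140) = (l + 3)/(l + 4)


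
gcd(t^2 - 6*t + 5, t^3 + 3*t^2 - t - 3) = t - 1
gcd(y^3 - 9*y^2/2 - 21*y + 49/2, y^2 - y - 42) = y - 7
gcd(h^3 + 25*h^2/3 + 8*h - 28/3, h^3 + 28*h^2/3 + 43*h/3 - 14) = h^2 + 19*h/3 - 14/3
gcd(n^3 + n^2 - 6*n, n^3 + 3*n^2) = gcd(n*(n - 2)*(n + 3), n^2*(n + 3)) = n^2 + 3*n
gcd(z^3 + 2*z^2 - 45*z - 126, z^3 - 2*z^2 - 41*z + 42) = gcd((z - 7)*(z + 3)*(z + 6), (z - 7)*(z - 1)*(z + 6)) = z^2 - z - 42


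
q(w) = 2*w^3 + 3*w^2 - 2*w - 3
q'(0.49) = 2.38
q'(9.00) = 538.00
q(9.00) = 1680.00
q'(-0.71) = -3.24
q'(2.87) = 64.64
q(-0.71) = -0.78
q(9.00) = 1680.00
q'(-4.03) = 71.27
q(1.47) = 6.90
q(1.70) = 12.10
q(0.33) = -3.26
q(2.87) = 63.25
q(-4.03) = -77.12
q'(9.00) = 538.00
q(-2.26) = -6.24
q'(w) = 6*w^2 + 6*w - 2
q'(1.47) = 19.79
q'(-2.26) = 15.09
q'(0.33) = 0.63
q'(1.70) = 25.54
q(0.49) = -3.02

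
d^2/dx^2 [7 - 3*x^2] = -6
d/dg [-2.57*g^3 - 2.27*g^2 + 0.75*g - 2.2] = -7.71*g^2 - 4.54*g + 0.75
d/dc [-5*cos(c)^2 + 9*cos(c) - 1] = (10*cos(c) - 9)*sin(c)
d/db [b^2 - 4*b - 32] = 2*b - 4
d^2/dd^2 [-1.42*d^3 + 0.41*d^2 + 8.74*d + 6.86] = 0.82 - 8.52*d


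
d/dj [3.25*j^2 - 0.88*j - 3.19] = 6.5*j - 0.88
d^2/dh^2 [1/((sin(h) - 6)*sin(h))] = 2*(-2*sin(h) + 9 - 15/sin(h) - 18/sin(h)^2 + 36/sin(h)^3)/(sin(h) - 6)^3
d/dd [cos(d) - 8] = -sin(d)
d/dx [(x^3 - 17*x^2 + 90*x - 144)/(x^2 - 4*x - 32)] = (x^2 + 8*x - 54)/(x^2 + 8*x + 16)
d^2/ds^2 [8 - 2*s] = 0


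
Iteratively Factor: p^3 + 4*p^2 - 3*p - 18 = (p + 3)*(p^2 + p - 6) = (p - 2)*(p + 3)*(p + 3)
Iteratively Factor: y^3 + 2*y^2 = (y)*(y^2 + 2*y) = y*(y + 2)*(y)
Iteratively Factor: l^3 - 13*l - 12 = (l - 4)*(l^2 + 4*l + 3) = (l - 4)*(l + 3)*(l + 1)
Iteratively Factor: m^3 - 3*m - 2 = (m + 1)*(m^2 - m - 2) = (m + 1)^2*(m - 2)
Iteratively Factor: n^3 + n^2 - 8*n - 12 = (n + 2)*(n^2 - n - 6) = (n - 3)*(n + 2)*(n + 2)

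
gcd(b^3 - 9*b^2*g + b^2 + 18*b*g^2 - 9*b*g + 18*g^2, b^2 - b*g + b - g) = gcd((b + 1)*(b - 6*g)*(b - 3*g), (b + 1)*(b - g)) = b + 1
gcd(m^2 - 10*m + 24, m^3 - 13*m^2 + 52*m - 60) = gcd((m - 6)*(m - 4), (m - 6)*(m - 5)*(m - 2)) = m - 6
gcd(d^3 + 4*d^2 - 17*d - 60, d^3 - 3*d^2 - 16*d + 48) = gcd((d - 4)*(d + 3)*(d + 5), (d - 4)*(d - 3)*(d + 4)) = d - 4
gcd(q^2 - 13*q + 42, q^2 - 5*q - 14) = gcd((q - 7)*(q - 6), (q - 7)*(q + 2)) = q - 7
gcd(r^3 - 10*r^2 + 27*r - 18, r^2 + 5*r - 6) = r - 1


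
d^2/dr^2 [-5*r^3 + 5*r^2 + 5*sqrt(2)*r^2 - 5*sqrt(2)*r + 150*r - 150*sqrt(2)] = -30*r + 10 + 10*sqrt(2)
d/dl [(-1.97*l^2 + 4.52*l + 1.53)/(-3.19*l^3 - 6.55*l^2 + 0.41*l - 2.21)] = (-6.2843*l^4 + 28.8376*l^3 + 43.4404*l^2 + 28.7504*l - 10.6165)/(10.1761*l^6 + 41.789*l^5 + 40.2867*l^4 + 8.7288*l^3 + 29.1191*l^2 - 1.8122*l + 4.8841)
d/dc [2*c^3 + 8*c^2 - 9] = 2*c*(3*c + 8)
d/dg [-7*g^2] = -14*g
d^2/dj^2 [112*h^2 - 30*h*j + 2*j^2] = 4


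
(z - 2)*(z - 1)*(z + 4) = z^3 + z^2 - 10*z + 8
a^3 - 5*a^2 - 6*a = a*(a - 6)*(a + 1)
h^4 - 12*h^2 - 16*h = h*(h - 4)*(h + 2)^2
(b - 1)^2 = b^2 - 2*b + 1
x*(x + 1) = x^2 + x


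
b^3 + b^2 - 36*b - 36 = (b - 6)*(b + 1)*(b + 6)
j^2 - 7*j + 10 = (j - 5)*(j - 2)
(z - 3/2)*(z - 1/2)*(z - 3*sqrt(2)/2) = z^3 - 3*sqrt(2)*z^2/2 - 2*z^2 + 3*z/4 + 3*sqrt(2)*z - 9*sqrt(2)/8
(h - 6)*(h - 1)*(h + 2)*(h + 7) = h^4 + 2*h^3 - 43*h^2 - 44*h + 84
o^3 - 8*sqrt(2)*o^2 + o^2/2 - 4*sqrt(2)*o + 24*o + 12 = (o + 1/2)*(o - 6*sqrt(2))*(o - 2*sqrt(2))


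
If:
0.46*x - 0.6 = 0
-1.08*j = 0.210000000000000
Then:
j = -0.19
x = 1.30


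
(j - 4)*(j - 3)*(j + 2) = j^3 - 5*j^2 - 2*j + 24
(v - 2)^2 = v^2 - 4*v + 4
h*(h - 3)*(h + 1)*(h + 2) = h^4 - 7*h^2 - 6*h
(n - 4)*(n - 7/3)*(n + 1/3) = n^3 - 6*n^2 + 65*n/9 + 28/9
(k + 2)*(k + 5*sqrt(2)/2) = k^2 + 2*k + 5*sqrt(2)*k/2 + 5*sqrt(2)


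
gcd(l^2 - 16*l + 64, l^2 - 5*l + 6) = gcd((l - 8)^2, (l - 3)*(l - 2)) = 1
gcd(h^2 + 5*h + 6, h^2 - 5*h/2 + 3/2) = 1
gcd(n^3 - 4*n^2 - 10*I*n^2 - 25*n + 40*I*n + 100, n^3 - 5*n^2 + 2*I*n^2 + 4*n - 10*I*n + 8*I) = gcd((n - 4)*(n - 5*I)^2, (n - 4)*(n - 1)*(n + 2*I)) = n - 4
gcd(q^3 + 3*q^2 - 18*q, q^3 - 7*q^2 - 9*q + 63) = q - 3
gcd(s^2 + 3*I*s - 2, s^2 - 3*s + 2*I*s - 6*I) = s + 2*I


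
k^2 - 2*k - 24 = (k - 6)*(k + 4)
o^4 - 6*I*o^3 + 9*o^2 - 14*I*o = o*(o - 7*I)*(o - I)*(o + 2*I)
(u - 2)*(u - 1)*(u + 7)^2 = u^4 + 11*u^3 + 9*u^2 - 119*u + 98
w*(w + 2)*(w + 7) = w^3 + 9*w^2 + 14*w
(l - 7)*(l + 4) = l^2 - 3*l - 28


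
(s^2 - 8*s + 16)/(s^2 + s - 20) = (s - 4)/(s + 5)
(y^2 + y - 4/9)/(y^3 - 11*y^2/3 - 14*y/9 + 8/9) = (3*y + 4)/(3*y^2 - 10*y - 8)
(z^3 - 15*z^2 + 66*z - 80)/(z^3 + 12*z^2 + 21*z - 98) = (z^2 - 13*z + 40)/(z^2 + 14*z + 49)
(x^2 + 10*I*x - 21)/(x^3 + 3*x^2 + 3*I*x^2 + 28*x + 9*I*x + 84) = (x + 3*I)/(x^2 + x*(3 - 4*I) - 12*I)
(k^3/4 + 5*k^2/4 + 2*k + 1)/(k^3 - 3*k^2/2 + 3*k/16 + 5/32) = 8*(k^3 + 5*k^2 + 8*k + 4)/(32*k^3 - 48*k^2 + 6*k + 5)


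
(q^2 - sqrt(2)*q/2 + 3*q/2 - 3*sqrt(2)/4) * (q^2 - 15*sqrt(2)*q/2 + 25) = q^4 - 8*sqrt(2)*q^3 + 3*q^3/2 - 12*sqrt(2)*q^2 + 65*q^2/2 - 25*sqrt(2)*q/2 + 195*q/4 - 75*sqrt(2)/4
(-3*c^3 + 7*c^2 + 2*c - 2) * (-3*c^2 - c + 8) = 9*c^5 - 18*c^4 - 37*c^3 + 60*c^2 + 18*c - 16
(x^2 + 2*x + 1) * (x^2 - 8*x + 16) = x^4 - 6*x^3 + x^2 + 24*x + 16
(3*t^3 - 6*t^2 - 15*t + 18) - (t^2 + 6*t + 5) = 3*t^3 - 7*t^2 - 21*t + 13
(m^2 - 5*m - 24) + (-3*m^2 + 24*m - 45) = -2*m^2 + 19*m - 69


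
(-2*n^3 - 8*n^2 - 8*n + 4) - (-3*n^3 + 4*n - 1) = n^3 - 8*n^2 - 12*n + 5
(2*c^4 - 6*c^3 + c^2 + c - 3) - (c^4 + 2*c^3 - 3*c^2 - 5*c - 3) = c^4 - 8*c^3 + 4*c^2 + 6*c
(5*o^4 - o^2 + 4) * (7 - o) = -5*o^5 + 35*o^4 + o^3 - 7*o^2 - 4*o + 28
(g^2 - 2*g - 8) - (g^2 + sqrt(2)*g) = -2*g - sqrt(2)*g - 8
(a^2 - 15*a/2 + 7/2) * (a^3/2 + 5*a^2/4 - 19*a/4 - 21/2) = a^5/2 - 5*a^4/2 - 99*a^3/8 + 59*a^2/2 + 497*a/8 - 147/4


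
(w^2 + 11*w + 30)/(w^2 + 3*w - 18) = (w + 5)/(w - 3)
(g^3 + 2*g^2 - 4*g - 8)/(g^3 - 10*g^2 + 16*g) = (g^2 + 4*g + 4)/(g*(g - 8))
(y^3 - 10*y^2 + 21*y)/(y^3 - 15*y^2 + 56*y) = (y - 3)/(y - 8)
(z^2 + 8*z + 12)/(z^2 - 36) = (z + 2)/(z - 6)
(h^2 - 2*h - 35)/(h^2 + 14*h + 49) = (h^2 - 2*h - 35)/(h^2 + 14*h + 49)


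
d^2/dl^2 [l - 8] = 0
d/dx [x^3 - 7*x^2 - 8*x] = 3*x^2 - 14*x - 8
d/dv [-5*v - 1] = -5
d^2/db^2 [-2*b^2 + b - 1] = -4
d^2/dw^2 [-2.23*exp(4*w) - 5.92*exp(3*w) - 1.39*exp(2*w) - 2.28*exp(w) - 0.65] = (-35.68*exp(3*w) - 53.28*exp(2*w) - 5.56*exp(w) - 2.28)*exp(w)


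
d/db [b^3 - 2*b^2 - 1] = b*(3*b - 4)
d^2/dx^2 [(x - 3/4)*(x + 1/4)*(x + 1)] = 6*x + 1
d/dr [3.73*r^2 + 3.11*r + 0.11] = 7.46*r + 3.11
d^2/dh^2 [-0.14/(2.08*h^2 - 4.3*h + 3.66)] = (1.211392*h^2 - 2.50432*h - 0.14*(4.16*h - 4.3)*(8.32*h - 8.6) + 2.131584)/(2.08*h^2 - 4.3*h + 3.66)^3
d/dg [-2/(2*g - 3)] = 4/(2*g - 3)^2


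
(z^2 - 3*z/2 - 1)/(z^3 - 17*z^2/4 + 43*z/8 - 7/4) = 4*(2*z + 1)/(8*z^2 - 18*z + 7)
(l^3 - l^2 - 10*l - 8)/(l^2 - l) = (l^3 - l^2 - 10*l - 8)/(l*(l - 1))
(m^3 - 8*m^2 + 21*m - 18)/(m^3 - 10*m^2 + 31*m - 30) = (m - 3)/(m - 5)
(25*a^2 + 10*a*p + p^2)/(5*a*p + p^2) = (5*a + p)/p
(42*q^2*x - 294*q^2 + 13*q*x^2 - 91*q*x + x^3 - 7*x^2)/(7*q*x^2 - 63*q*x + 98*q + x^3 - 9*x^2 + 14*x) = (6*q + x)/(x - 2)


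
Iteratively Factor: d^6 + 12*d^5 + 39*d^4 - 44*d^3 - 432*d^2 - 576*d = (d + 3)*(d^5 + 9*d^4 + 12*d^3 - 80*d^2 - 192*d) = d*(d + 3)*(d^4 + 9*d^3 + 12*d^2 - 80*d - 192) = d*(d + 3)*(d + 4)*(d^3 + 5*d^2 - 8*d - 48) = d*(d + 3)*(d + 4)^2*(d^2 + d - 12) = d*(d - 3)*(d + 3)*(d + 4)^2*(d + 4)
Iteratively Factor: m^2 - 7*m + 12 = (m - 3)*(m - 4)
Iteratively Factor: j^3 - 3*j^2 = (j - 3)*(j^2) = j*(j - 3)*(j)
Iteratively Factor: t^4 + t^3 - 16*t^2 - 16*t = (t + 4)*(t^3 - 3*t^2 - 4*t) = (t + 1)*(t + 4)*(t^2 - 4*t) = (t - 4)*(t + 1)*(t + 4)*(t)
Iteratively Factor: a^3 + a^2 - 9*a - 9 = (a - 3)*(a^2 + 4*a + 3) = (a - 3)*(a + 1)*(a + 3)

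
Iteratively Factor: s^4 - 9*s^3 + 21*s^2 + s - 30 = (s - 3)*(s^3 - 6*s^2 + 3*s + 10) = (s - 3)*(s - 2)*(s^2 - 4*s - 5) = (s - 3)*(s - 2)*(s + 1)*(s - 5)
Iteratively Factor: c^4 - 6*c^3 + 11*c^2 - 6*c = (c - 3)*(c^3 - 3*c^2 + 2*c) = (c - 3)*(c - 2)*(c^2 - c) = (c - 3)*(c - 2)*(c - 1)*(c)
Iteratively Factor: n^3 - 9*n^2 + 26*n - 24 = (n - 4)*(n^2 - 5*n + 6) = (n - 4)*(n - 2)*(n - 3)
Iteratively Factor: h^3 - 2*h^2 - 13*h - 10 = (h - 5)*(h^2 + 3*h + 2) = (h - 5)*(h + 1)*(h + 2)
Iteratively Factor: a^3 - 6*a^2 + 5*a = (a - 1)*(a^2 - 5*a) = a*(a - 1)*(a - 5)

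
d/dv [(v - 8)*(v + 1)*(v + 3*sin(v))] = (v - 8)*(v + 1)*(3*cos(v) + 1) + (v - 8)*(v + 3*sin(v)) + (v + 1)*(v + 3*sin(v))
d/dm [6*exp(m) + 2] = 6*exp(m)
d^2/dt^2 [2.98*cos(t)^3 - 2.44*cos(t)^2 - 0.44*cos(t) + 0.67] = -1.795*cos(t) + 4.88*cos(2*t) - 6.705*cos(3*t)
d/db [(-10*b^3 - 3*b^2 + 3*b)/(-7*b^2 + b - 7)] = (70*b^4 - 20*b^3 + 228*b^2 + 42*b - 21)/(49*b^4 - 14*b^3 + 99*b^2 - 14*b + 49)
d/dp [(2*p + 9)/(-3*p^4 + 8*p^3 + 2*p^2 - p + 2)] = (-6*p^4 + 16*p^3 + 4*p^2 - 2*p + (2*p + 9)*(12*p^3 - 24*p^2 - 4*p + 1) + 4)/(-3*p^4 + 8*p^3 + 2*p^2 - p + 2)^2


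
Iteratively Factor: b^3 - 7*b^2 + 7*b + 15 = (b + 1)*(b^2 - 8*b + 15) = (b - 3)*(b + 1)*(b - 5)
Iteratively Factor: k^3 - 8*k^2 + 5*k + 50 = (k - 5)*(k^2 - 3*k - 10) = (k - 5)^2*(k + 2)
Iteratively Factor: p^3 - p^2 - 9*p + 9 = (p - 1)*(p^2 - 9) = (p - 3)*(p - 1)*(p + 3)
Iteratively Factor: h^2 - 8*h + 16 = (h - 4)*(h - 4)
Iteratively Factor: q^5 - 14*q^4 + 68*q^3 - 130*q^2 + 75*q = (q - 3)*(q^4 - 11*q^3 + 35*q^2 - 25*q) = q*(q - 3)*(q^3 - 11*q^2 + 35*q - 25) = q*(q - 3)*(q - 1)*(q^2 - 10*q + 25) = q*(q - 5)*(q - 3)*(q - 1)*(q - 5)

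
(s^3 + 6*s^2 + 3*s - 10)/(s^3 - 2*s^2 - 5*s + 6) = (s + 5)/(s - 3)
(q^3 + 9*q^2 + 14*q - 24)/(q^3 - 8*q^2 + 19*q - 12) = (q^2 + 10*q + 24)/(q^2 - 7*q + 12)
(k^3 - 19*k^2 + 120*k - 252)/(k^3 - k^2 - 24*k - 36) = (k^2 - 13*k + 42)/(k^2 + 5*k + 6)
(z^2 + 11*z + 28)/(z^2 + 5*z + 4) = (z + 7)/(z + 1)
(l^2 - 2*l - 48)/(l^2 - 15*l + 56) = (l + 6)/(l - 7)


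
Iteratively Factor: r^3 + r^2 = (r + 1)*(r^2) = r*(r + 1)*(r)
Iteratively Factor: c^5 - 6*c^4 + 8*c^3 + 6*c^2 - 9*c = (c - 3)*(c^4 - 3*c^3 - c^2 + 3*c) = (c - 3)*(c - 1)*(c^3 - 2*c^2 - 3*c) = (c - 3)^2*(c - 1)*(c^2 + c) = c*(c - 3)^2*(c - 1)*(c + 1)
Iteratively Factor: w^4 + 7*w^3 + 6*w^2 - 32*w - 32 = (w + 1)*(w^3 + 6*w^2 - 32) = (w - 2)*(w + 1)*(w^2 + 8*w + 16) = (w - 2)*(w + 1)*(w + 4)*(w + 4)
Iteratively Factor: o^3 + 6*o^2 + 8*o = (o + 2)*(o^2 + 4*o) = o*(o + 2)*(o + 4)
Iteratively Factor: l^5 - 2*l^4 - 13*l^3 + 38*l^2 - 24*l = (l + 4)*(l^4 - 6*l^3 + 11*l^2 - 6*l) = l*(l + 4)*(l^3 - 6*l^2 + 11*l - 6) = l*(l - 2)*(l + 4)*(l^2 - 4*l + 3) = l*(l - 3)*(l - 2)*(l + 4)*(l - 1)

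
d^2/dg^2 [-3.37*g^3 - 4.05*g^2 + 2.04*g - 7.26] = -20.22*g - 8.1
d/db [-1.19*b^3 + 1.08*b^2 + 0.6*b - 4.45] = -3.57*b^2 + 2.16*b + 0.6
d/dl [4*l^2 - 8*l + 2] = 8*l - 8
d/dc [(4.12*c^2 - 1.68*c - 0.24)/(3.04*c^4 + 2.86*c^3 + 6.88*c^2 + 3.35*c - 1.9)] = (-25.0496*c^5 + 3.5384*c^4 + 12.528*c^3 + 27.4196*c^2 - 12.3536*c + 3.996)/(9.2416*c^8 + 17.3888*c^7 + 50.01*c^6 + 59.7216*c^5 + 54.9444*c^4 + 35.228*c^3 - 14.9215*c^2 - 12.73*c + 3.61)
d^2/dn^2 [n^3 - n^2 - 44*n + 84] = 6*n - 2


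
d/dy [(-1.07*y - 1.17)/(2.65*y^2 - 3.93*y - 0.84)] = (2.8355*y^2 + 6.201*y - 3.6993)/(7.0225*y^4 - 20.829*y^3 + 10.9929*y^2 + 6.6024*y + 0.7056)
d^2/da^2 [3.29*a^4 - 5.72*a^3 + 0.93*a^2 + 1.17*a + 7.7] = 39.48*a^2 - 34.32*a + 1.86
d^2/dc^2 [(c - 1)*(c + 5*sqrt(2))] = 2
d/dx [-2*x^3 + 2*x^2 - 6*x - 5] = -6*x^2 + 4*x - 6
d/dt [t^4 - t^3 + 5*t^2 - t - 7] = 4*t^3 - 3*t^2 + 10*t - 1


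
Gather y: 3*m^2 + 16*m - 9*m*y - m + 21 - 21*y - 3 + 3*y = 3*m^2 + 15*m + y*(-9*m - 18) + 18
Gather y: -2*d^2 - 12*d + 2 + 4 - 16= -2*d^2 - 12*d - 10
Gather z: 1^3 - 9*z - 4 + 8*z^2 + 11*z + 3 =8*z^2 + 2*z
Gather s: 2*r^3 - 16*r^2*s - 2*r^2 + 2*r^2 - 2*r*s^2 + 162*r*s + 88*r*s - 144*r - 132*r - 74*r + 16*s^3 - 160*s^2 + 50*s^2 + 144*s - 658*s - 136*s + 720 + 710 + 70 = 2*r^3 - 350*r + 16*s^3 + s^2*(-2*r - 110) + s*(-16*r^2 + 250*r - 650) + 1500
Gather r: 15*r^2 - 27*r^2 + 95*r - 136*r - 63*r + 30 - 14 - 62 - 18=-12*r^2 - 104*r - 64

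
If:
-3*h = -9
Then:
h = 3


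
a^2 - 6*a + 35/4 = (a - 7/2)*(a - 5/2)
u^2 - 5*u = u*(u - 5)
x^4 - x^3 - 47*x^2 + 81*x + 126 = (x - 6)*(x - 3)*(x + 1)*(x + 7)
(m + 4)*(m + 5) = m^2 + 9*m + 20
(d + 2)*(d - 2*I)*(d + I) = d^3 + 2*d^2 - I*d^2 + 2*d - 2*I*d + 4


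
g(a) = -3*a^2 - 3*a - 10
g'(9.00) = -57.00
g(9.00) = -280.00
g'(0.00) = -3.00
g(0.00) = -10.00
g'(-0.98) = 2.88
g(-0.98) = -9.94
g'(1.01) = -9.06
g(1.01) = -16.09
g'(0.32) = -4.92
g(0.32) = -11.27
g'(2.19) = -16.14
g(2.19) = -30.96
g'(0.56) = -6.36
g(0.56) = -12.62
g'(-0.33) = -1.02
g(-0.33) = -9.34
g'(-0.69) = 1.14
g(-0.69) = -9.36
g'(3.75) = -25.50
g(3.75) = -63.44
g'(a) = -6*a - 3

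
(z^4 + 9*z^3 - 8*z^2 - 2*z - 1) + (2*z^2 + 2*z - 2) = z^4 + 9*z^3 - 6*z^2 - 3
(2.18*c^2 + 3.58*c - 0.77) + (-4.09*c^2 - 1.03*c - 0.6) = -1.91*c^2 + 2.55*c - 1.37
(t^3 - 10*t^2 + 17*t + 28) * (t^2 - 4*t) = t^5 - 14*t^4 + 57*t^3 - 40*t^2 - 112*t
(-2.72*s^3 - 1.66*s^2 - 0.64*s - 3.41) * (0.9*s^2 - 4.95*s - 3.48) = -2.448*s^5 + 11.97*s^4 + 17.1066*s^3 + 5.8758*s^2 + 19.1067*s + 11.8668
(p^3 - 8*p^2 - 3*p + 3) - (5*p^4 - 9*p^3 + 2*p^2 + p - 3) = -5*p^4 + 10*p^3 - 10*p^2 - 4*p + 6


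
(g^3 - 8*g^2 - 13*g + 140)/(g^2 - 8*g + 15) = (g^2 - 3*g - 28)/(g - 3)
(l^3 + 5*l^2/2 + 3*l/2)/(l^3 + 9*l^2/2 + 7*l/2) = (2*l + 3)/(2*l + 7)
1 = 1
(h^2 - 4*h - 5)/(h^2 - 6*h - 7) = (h - 5)/(h - 7)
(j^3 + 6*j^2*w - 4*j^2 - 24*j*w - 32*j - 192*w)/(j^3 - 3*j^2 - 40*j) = (j^2 + 6*j*w + 4*j + 24*w)/(j*(j + 5))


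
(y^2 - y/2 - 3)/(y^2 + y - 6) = (y + 3/2)/(y + 3)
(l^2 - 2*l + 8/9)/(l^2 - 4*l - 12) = (-l^2 + 2*l - 8/9)/(-l^2 + 4*l + 12)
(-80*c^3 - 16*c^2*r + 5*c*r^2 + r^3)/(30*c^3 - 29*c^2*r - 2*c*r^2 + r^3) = (-16*c^2 + r^2)/(6*c^2 - 7*c*r + r^2)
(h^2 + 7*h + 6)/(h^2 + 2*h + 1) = (h + 6)/(h + 1)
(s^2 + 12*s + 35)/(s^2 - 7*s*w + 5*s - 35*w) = (s + 7)/(s - 7*w)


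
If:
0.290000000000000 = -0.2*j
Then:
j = -1.45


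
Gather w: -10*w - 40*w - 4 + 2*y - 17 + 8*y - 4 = -50*w + 10*y - 25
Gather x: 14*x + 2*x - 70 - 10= 16*x - 80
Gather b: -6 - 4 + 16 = 6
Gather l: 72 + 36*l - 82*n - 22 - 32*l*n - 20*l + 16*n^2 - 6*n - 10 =l*(16 - 32*n) + 16*n^2 - 88*n + 40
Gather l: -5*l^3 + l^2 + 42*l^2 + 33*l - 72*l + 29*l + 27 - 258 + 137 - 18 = -5*l^3 + 43*l^2 - 10*l - 112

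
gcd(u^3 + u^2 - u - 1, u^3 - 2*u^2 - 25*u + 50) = 1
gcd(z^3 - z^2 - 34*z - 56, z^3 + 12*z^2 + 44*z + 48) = z^2 + 6*z + 8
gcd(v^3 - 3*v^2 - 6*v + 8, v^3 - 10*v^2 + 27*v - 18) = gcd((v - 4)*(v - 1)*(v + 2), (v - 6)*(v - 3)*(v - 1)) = v - 1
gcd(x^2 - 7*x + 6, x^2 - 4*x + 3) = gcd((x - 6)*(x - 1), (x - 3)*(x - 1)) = x - 1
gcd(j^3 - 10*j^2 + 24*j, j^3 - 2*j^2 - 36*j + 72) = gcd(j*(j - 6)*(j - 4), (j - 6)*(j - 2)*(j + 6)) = j - 6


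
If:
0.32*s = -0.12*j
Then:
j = -2.66666666666667*s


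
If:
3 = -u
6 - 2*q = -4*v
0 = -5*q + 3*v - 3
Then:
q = -15/7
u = -3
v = -18/7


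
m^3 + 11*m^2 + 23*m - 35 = (m - 1)*(m + 5)*(m + 7)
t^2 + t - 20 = (t - 4)*(t + 5)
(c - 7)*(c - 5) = c^2 - 12*c + 35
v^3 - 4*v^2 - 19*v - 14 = (v - 7)*(v + 1)*(v + 2)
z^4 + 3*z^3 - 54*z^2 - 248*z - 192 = (z - 8)*(z + 1)*(z + 4)*(z + 6)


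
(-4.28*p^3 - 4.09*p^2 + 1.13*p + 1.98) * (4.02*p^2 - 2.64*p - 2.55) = -17.2056*p^5 - 5.1426*p^4 + 26.2542*p^3 + 15.4059*p^2 - 8.1087*p - 5.049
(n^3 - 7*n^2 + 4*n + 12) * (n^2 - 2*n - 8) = n^5 - 9*n^4 + 10*n^3 + 60*n^2 - 56*n - 96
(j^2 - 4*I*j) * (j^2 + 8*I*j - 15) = j^4 + 4*I*j^3 + 17*j^2 + 60*I*j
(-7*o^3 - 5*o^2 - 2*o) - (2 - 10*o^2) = -7*o^3 + 5*o^2 - 2*o - 2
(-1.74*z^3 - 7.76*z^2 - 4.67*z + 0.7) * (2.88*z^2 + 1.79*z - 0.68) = -5.0112*z^5 - 25.4634*z^4 - 26.1568*z^3 - 1.0665*z^2 + 4.4286*z - 0.476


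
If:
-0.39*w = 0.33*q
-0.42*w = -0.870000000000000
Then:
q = -2.45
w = 2.07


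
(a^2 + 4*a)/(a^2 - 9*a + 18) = a*(a + 4)/(a^2 - 9*a + 18)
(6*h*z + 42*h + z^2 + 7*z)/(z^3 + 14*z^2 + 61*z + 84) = (6*h + z)/(z^2 + 7*z + 12)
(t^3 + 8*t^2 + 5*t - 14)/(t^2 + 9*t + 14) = t - 1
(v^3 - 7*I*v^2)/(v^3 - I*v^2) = (v - 7*I)/(v - I)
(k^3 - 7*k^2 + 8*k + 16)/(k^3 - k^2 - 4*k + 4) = (k^3 - 7*k^2 + 8*k + 16)/(k^3 - k^2 - 4*k + 4)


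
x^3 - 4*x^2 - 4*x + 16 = (x - 4)*(x - 2)*(x + 2)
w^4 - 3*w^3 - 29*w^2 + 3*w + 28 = (w - 7)*(w - 1)*(w + 1)*(w + 4)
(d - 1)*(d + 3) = d^2 + 2*d - 3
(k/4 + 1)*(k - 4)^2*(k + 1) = k^4/4 - 3*k^3/4 - 5*k^2 + 12*k + 16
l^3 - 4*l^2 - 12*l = l*(l - 6)*(l + 2)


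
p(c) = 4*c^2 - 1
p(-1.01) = 3.08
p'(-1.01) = -8.08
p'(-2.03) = -16.24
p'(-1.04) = -8.32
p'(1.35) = 10.80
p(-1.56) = 8.73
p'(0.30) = 2.40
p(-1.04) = 3.33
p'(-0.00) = 0.00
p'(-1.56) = -12.48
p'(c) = 8*c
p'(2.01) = 16.08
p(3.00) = 35.00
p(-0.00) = -1.00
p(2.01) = 15.16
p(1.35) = 6.29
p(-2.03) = 15.48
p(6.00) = 143.00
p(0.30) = -0.64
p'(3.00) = 24.00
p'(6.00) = 48.00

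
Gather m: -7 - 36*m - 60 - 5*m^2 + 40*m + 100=-5*m^2 + 4*m + 33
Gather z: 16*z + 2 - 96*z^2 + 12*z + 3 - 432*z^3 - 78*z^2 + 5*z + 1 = -432*z^3 - 174*z^2 + 33*z + 6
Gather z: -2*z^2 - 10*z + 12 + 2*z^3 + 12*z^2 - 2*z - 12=2*z^3 + 10*z^2 - 12*z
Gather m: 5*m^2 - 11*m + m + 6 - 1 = 5*m^2 - 10*m + 5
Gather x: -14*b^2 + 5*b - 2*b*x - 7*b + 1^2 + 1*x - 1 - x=-14*b^2 - 2*b*x - 2*b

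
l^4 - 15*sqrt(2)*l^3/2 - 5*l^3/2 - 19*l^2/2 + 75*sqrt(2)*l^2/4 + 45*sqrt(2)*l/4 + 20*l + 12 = (l - 3)*(l - 8*sqrt(2))*(sqrt(2)*l/2 + 1/2)*(sqrt(2)*l + sqrt(2)/2)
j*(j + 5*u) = j^2 + 5*j*u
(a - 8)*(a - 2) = a^2 - 10*a + 16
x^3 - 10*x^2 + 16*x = x*(x - 8)*(x - 2)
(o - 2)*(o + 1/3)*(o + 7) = o^3 + 16*o^2/3 - 37*o/3 - 14/3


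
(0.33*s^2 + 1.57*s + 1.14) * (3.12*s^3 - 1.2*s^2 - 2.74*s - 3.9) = 1.0296*s^5 + 4.5024*s^4 + 0.7686*s^3 - 6.9568*s^2 - 9.2466*s - 4.446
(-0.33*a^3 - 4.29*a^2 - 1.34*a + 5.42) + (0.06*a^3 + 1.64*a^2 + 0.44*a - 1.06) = -0.27*a^3 - 2.65*a^2 - 0.9*a + 4.36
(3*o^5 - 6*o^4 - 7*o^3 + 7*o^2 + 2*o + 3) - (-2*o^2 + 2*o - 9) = 3*o^5 - 6*o^4 - 7*o^3 + 9*o^2 + 12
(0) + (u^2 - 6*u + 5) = u^2 - 6*u + 5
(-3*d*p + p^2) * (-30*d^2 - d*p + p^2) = 90*d^3*p - 27*d^2*p^2 - 4*d*p^3 + p^4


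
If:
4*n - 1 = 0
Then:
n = 1/4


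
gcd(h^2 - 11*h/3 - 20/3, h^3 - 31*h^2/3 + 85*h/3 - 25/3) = h - 5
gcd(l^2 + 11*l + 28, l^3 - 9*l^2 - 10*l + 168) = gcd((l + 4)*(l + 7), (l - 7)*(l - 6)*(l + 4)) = l + 4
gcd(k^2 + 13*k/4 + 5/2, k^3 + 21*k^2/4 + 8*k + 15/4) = k + 5/4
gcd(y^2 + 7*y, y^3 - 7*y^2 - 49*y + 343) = y + 7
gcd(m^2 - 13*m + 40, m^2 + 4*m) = 1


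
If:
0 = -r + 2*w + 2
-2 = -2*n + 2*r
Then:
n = 2*w + 3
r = 2*w + 2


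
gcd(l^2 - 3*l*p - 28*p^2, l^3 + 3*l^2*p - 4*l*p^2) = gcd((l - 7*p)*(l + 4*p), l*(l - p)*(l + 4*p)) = l + 4*p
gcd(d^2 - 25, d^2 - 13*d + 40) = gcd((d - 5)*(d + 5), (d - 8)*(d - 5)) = d - 5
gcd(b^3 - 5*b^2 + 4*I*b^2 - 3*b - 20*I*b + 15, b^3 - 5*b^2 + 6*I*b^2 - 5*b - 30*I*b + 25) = b^2 + b*(-5 + I) - 5*I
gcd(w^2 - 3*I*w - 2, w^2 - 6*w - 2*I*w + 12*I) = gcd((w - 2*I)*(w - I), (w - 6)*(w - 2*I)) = w - 2*I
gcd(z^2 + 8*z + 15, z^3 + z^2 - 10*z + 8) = 1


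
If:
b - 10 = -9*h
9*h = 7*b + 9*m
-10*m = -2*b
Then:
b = 50/49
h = 440/441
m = 10/49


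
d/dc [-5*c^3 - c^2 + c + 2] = -15*c^2 - 2*c + 1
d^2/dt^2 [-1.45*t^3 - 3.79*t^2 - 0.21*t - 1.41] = -8.7*t - 7.58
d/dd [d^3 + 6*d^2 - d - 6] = 3*d^2 + 12*d - 1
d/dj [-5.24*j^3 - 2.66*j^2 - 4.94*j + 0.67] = -15.72*j^2 - 5.32*j - 4.94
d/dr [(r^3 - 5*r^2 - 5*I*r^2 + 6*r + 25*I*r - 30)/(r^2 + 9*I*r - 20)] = (r^4 + 18*I*r^3 + r^2*(-21 - 70*I) + r*(260 + 200*I) - 120 - 230*I)/(r^4 + 18*I*r^3 - 121*r^2 - 360*I*r + 400)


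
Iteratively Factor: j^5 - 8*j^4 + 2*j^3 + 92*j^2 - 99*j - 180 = (j + 1)*(j^4 - 9*j^3 + 11*j^2 + 81*j - 180) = (j + 1)*(j + 3)*(j^3 - 12*j^2 + 47*j - 60) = (j - 3)*(j + 1)*(j + 3)*(j^2 - 9*j + 20) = (j - 4)*(j - 3)*(j + 1)*(j + 3)*(j - 5)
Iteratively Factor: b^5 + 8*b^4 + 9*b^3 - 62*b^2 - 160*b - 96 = (b + 4)*(b^4 + 4*b^3 - 7*b^2 - 34*b - 24) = (b + 4)^2*(b^3 - 7*b - 6) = (b + 2)*(b + 4)^2*(b^2 - 2*b - 3) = (b - 3)*(b + 2)*(b + 4)^2*(b + 1)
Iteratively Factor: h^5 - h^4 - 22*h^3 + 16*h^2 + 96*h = (h - 3)*(h^4 + 2*h^3 - 16*h^2 - 32*h) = (h - 3)*(h + 4)*(h^3 - 2*h^2 - 8*h) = h*(h - 3)*(h + 4)*(h^2 - 2*h - 8) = h*(h - 4)*(h - 3)*(h + 4)*(h + 2)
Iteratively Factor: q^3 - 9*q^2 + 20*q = (q - 5)*(q^2 - 4*q) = q*(q - 5)*(q - 4)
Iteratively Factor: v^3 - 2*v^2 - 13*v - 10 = (v - 5)*(v^2 + 3*v + 2) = (v - 5)*(v + 2)*(v + 1)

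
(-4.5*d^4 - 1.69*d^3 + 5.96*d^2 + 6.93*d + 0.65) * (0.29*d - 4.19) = -1.305*d^5 + 18.3649*d^4 + 8.8095*d^3 - 22.9627*d^2 - 28.8482*d - 2.7235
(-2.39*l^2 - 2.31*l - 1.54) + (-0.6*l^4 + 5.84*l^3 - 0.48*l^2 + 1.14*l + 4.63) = -0.6*l^4 + 5.84*l^3 - 2.87*l^2 - 1.17*l + 3.09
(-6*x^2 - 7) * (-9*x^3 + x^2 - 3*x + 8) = 54*x^5 - 6*x^4 + 81*x^3 - 55*x^2 + 21*x - 56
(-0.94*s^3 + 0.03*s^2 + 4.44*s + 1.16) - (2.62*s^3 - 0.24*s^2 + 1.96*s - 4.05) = -3.56*s^3 + 0.27*s^2 + 2.48*s + 5.21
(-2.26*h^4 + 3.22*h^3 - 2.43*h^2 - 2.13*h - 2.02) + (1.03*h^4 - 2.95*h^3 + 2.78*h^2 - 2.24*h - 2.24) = -1.23*h^4 + 0.27*h^3 + 0.35*h^2 - 4.37*h - 4.26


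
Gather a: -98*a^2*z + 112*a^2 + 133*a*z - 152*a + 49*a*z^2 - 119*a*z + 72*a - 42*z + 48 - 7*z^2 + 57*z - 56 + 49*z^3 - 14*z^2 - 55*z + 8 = a^2*(112 - 98*z) + a*(49*z^2 + 14*z - 80) + 49*z^3 - 21*z^2 - 40*z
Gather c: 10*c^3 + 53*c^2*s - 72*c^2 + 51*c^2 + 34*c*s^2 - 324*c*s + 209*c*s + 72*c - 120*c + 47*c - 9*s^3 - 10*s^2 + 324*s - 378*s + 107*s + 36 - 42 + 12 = 10*c^3 + c^2*(53*s - 21) + c*(34*s^2 - 115*s - 1) - 9*s^3 - 10*s^2 + 53*s + 6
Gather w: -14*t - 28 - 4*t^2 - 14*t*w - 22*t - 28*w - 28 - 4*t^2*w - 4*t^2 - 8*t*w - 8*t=-8*t^2 - 44*t + w*(-4*t^2 - 22*t - 28) - 56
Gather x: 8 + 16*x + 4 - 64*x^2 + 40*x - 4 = -64*x^2 + 56*x + 8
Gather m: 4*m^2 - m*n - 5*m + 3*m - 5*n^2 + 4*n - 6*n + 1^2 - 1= 4*m^2 + m*(-n - 2) - 5*n^2 - 2*n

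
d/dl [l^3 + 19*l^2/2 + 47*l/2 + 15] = 3*l^2 + 19*l + 47/2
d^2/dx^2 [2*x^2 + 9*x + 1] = 4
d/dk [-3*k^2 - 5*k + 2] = -6*k - 5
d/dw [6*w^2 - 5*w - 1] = 12*w - 5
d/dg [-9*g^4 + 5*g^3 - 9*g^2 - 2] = 3*g*(-12*g^2 + 5*g - 6)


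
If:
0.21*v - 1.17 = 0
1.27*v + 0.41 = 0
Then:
No Solution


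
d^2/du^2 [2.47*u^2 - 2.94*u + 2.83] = 4.94000000000000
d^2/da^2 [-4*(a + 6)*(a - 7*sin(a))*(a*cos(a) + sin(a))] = 4*a^3*cos(a) + 28*a^2*sin(a) - 56*a^2*sin(2*a) + 24*a^2*cos(a) + 120*a*sin(a) - 336*a*sin(2*a) - 40*a*cos(a) + 168*a*cos(2*a) - 8*sin(a) + 84*sin(2*a) - 96*cos(a) + 672*cos(2*a)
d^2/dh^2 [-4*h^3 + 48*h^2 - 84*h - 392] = 96 - 24*h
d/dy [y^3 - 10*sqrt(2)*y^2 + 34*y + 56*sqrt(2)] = 3*y^2 - 20*sqrt(2)*y + 34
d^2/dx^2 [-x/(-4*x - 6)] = -6/(2*x + 3)^3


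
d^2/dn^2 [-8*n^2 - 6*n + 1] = -16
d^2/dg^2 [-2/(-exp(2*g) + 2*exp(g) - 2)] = 4*((1 - 2*exp(g))*(exp(2*g) - 2*exp(g) + 2) + 4*(1 - exp(g))^2*exp(g))*exp(g)/(exp(2*g) - 2*exp(g) + 2)^3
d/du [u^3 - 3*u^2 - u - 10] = 3*u^2 - 6*u - 1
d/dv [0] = 0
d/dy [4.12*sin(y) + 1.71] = 4.12*cos(y)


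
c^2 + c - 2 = (c - 1)*(c + 2)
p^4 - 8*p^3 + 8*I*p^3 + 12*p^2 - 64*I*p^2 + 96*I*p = p*(p - 6)*(p - 2)*(p + 8*I)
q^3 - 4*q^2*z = q^2*(q - 4*z)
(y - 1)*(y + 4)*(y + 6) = y^3 + 9*y^2 + 14*y - 24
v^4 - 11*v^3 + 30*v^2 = v^2*(v - 6)*(v - 5)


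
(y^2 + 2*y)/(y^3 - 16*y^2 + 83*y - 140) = y*(y + 2)/(y^3 - 16*y^2 + 83*y - 140)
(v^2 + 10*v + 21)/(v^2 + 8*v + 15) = (v + 7)/(v + 5)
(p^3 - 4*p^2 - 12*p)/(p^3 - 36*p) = (p + 2)/(p + 6)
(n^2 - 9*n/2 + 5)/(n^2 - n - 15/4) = 2*(n - 2)/(2*n + 3)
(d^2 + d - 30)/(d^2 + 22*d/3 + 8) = 3*(d - 5)/(3*d + 4)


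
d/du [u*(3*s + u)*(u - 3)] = 6*s*u - 9*s + 3*u^2 - 6*u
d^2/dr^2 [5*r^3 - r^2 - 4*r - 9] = 30*r - 2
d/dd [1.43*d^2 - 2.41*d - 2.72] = 2.86*d - 2.41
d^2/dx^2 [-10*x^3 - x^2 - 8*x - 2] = -60*x - 2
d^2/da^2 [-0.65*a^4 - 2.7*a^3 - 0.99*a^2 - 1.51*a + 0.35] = -7.8*a^2 - 16.2*a - 1.98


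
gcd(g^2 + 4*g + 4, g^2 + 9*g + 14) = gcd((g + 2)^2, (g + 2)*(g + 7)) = g + 2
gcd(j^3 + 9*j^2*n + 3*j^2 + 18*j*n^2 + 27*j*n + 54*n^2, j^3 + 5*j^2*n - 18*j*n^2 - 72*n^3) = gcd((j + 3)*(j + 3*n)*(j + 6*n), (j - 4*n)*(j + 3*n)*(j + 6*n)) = j^2 + 9*j*n + 18*n^2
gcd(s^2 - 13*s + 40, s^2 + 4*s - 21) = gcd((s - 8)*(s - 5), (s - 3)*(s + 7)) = 1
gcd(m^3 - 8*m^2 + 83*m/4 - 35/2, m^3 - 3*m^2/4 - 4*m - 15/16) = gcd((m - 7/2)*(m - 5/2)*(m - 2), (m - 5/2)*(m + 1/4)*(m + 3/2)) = m - 5/2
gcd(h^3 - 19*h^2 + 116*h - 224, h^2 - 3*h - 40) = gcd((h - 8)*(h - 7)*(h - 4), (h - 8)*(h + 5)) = h - 8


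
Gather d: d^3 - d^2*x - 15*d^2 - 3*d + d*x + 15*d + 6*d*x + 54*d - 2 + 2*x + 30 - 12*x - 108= d^3 + d^2*(-x - 15) + d*(7*x + 66) - 10*x - 80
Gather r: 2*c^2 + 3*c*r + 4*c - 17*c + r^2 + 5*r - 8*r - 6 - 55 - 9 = 2*c^2 - 13*c + r^2 + r*(3*c - 3) - 70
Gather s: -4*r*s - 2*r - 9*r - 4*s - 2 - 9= -11*r + s*(-4*r - 4) - 11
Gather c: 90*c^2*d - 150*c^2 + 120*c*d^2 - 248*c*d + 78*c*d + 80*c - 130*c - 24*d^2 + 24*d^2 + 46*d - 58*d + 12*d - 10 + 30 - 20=c^2*(90*d - 150) + c*(120*d^2 - 170*d - 50)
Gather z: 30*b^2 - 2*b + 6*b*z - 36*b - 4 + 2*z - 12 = 30*b^2 - 38*b + z*(6*b + 2) - 16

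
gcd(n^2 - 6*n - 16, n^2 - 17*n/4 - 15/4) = 1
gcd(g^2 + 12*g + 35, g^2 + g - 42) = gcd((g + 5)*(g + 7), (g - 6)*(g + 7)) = g + 7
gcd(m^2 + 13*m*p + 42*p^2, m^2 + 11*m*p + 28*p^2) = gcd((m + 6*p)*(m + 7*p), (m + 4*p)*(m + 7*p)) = m + 7*p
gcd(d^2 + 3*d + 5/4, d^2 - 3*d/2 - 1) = d + 1/2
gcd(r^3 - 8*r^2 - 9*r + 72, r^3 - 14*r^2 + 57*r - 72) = r^2 - 11*r + 24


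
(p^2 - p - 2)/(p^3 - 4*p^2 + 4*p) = (p + 1)/(p*(p - 2))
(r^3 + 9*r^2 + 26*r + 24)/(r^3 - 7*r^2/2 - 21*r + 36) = 2*(r^2 + 5*r + 6)/(2*r^2 - 15*r + 18)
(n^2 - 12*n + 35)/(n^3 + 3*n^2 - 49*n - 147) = (n - 5)/(n^2 + 10*n + 21)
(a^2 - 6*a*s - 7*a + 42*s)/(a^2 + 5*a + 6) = (a^2 - 6*a*s - 7*a + 42*s)/(a^2 + 5*a + 6)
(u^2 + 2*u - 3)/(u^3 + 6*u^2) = (u^2 + 2*u - 3)/(u^2*(u + 6))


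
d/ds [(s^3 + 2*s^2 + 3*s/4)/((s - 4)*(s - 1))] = (s^4 - 10*s^3 + 5*s^2/4 + 16*s + 3)/(s^4 - 10*s^3 + 33*s^2 - 40*s + 16)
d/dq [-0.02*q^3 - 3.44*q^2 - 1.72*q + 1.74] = -0.06*q^2 - 6.88*q - 1.72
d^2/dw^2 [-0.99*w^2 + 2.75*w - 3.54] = -1.98000000000000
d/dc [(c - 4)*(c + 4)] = 2*c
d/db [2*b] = 2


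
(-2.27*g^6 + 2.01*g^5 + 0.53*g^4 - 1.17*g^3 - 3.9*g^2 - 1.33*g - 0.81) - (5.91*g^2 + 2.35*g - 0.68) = -2.27*g^6 + 2.01*g^5 + 0.53*g^4 - 1.17*g^3 - 9.81*g^2 - 3.68*g - 0.13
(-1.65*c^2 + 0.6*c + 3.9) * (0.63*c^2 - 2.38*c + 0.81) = -1.0395*c^4 + 4.305*c^3 - 0.3075*c^2 - 8.796*c + 3.159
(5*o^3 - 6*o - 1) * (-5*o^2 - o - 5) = -25*o^5 - 5*o^4 + 5*o^3 + 11*o^2 + 31*o + 5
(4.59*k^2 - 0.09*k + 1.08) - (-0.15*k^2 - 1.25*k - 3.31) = 4.74*k^2 + 1.16*k + 4.39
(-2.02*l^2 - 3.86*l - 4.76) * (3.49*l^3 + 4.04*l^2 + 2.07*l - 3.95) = -7.0498*l^5 - 21.6322*l^4 - 36.3882*l^3 - 19.2416*l^2 + 5.3938*l + 18.802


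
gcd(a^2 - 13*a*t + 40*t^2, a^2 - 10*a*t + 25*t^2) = -a + 5*t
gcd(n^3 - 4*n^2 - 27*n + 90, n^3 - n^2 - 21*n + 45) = n^2 + 2*n - 15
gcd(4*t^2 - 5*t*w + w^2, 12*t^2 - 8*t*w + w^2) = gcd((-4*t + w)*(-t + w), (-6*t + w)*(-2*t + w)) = 1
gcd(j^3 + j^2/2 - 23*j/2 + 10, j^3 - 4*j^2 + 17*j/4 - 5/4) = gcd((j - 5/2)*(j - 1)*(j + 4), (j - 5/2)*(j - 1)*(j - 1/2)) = j^2 - 7*j/2 + 5/2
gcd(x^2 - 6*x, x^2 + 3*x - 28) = 1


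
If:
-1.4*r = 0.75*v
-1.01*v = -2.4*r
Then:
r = 0.00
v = 0.00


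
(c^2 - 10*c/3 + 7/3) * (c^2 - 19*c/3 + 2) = c^4 - 29*c^3/3 + 229*c^2/9 - 193*c/9 + 14/3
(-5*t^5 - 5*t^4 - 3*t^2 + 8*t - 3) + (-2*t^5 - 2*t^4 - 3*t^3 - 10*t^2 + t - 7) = -7*t^5 - 7*t^4 - 3*t^3 - 13*t^2 + 9*t - 10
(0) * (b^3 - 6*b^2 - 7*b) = 0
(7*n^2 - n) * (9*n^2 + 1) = 63*n^4 - 9*n^3 + 7*n^2 - n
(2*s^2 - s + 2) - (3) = 2*s^2 - s - 1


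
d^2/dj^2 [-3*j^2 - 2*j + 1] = -6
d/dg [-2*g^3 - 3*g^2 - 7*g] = -6*g^2 - 6*g - 7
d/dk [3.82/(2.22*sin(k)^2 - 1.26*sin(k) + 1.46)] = (4.8132 - 16.9608*sin(k))*cos(k)/(2.22*sin(k)^2 - 1.26*sin(k) + 1.46)^2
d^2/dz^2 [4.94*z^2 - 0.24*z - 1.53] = 9.88000000000000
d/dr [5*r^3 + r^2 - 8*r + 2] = 15*r^2 + 2*r - 8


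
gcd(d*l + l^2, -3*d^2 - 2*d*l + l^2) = d + l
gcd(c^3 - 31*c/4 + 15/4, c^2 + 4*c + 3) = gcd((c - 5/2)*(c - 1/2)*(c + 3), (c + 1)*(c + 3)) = c + 3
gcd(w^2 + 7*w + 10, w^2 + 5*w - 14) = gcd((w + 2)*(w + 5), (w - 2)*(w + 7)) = 1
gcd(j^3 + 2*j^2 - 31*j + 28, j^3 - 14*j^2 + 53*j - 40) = j - 1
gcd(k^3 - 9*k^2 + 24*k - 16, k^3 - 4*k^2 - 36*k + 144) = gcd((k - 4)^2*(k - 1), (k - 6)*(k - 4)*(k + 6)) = k - 4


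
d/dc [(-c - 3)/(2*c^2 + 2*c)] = (c^2 + 6*c + 3)/(2*c^2*(c^2 + 2*c + 1))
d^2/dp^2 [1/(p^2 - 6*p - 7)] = 2*(p^2 - 6*p - 4*(p - 3)^2 - 7)/(-p^2 + 6*p + 7)^3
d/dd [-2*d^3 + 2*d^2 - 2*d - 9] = -6*d^2 + 4*d - 2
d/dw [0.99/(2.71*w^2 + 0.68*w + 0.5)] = (-5.3658*w - 0.6732)/(2.71*w^2 + 0.68*w + 0.5)^2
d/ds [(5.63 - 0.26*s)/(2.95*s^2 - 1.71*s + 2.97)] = (0.767*s^2 - 33.217*s + 8.8551)/(8.7025*s^4 - 10.089*s^3 + 20.4471*s^2 - 10.1574*s + 8.8209)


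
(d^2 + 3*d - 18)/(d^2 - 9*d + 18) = (d + 6)/(d - 6)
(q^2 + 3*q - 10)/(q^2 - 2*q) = (q + 5)/q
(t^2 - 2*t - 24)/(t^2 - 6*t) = (t + 4)/t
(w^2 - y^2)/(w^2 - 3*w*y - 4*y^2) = (-w + y)/(-w + 4*y)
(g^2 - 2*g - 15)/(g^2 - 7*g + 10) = (g + 3)/(g - 2)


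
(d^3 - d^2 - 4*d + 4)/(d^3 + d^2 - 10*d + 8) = (d + 2)/(d + 4)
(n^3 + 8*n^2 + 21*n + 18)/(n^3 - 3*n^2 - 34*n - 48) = (n + 3)/(n - 8)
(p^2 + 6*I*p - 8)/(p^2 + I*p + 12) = (p + 2*I)/(p - 3*I)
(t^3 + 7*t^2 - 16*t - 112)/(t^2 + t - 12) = (t^2 + 3*t - 28)/(t - 3)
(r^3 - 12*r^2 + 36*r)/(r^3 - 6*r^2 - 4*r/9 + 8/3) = 9*r*(r - 6)/(9*r^2 - 4)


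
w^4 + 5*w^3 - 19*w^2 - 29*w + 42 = (w - 3)*(w - 1)*(w + 2)*(w + 7)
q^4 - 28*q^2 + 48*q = q*(q - 4)*(q - 2)*(q + 6)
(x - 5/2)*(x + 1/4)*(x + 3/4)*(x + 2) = x^4 + x^3/2 - 85*x^2/16 - 163*x/32 - 15/16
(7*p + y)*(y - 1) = 7*p*y - 7*p + y^2 - y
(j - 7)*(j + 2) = j^2 - 5*j - 14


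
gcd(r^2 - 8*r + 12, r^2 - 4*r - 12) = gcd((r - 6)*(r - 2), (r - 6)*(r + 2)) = r - 6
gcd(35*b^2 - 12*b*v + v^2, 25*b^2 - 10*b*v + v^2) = -5*b + v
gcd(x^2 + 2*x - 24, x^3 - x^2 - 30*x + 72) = x^2 + 2*x - 24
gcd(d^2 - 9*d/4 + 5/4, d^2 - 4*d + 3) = d - 1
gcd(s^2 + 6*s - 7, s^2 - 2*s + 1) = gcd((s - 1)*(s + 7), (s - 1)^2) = s - 1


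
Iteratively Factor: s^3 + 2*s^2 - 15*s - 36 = (s + 3)*(s^2 - s - 12) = (s - 4)*(s + 3)*(s + 3)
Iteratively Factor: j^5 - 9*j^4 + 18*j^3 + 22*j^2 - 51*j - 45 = (j - 3)*(j^4 - 6*j^3 + 22*j + 15) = (j - 3)*(j + 1)*(j^3 - 7*j^2 + 7*j + 15) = (j - 5)*(j - 3)*(j + 1)*(j^2 - 2*j - 3) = (j - 5)*(j - 3)*(j + 1)^2*(j - 3)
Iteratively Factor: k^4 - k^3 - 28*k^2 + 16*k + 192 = (k + 3)*(k^3 - 4*k^2 - 16*k + 64) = (k - 4)*(k + 3)*(k^2 - 16) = (k - 4)*(k + 3)*(k + 4)*(k - 4)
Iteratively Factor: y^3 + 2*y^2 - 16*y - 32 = (y - 4)*(y^2 + 6*y + 8) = (y - 4)*(y + 2)*(y + 4)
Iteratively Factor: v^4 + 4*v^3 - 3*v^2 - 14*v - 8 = (v + 1)*(v^3 + 3*v^2 - 6*v - 8) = (v + 1)^2*(v^2 + 2*v - 8) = (v + 1)^2*(v + 4)*(v - 2)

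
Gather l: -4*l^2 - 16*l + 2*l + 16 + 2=-4*l^2 - 14*l + 18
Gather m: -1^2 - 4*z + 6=5 - 4*z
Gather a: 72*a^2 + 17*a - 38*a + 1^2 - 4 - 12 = 72*a^2 - 21*a - 15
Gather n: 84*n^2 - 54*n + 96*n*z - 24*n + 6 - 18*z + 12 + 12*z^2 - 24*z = 84*n^2 + n*(96*z - 78) + 12*z^2 - 42*z + 18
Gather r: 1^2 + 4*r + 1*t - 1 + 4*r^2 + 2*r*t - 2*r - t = 4*r^2 + r*(2*t + 2)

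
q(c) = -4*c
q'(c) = -4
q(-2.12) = 8.48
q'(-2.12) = -4.00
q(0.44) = -1.76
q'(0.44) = -4.00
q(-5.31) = 21.24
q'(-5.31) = -4.00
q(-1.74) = 6.96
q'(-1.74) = -4.00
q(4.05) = -16.20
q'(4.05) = -4.00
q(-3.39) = 13.56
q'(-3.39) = -4.00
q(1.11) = -4.44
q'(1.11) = -4.00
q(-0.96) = 3.84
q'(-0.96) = -4.00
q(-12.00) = 48.00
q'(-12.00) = -4.00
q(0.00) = 0.00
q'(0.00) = -4.00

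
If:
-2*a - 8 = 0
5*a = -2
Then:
No Solution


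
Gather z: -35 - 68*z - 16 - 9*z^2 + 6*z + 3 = -9*z^2 - 62*z - 48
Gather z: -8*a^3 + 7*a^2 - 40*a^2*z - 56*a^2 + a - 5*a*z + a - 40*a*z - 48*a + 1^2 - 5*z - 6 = -8*a^3 - 49*a^2 - 46*a + z*(-40*a^2 - 45*a - 5) - 5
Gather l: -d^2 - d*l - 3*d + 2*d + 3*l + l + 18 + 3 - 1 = -d^2 - d + l*(4 - d) + 20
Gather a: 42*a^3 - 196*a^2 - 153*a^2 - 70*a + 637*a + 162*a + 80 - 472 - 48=42*a^3 - 349*a^2 + 729*a - 440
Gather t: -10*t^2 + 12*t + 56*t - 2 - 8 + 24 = -10*t^2 + 68*t + 14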